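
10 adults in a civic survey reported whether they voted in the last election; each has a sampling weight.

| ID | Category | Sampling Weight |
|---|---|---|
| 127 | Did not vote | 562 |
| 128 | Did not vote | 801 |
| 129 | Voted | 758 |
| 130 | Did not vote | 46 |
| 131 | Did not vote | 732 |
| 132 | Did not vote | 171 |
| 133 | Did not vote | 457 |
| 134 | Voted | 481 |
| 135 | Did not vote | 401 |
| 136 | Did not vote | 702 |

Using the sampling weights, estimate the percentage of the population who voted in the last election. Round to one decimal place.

24.2

Sum of weights for 'Voted' = 758 + 481 = 1239
Total weight = 5111
Weighted proportion = 1239 / 5111 = 0.24241831 → 24.241831%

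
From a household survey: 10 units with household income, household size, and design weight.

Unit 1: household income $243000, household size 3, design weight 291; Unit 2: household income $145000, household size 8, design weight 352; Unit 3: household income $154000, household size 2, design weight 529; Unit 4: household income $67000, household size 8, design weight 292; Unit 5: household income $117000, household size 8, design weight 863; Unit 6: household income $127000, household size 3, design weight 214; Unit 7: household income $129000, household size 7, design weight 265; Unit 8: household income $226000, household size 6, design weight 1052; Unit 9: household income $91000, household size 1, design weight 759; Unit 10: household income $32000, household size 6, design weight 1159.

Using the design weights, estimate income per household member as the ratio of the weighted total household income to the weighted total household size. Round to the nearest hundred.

Σ wᵢ·y = 243000×291 + 145000×352 + 154000×529 + 67000×292 + 117000×863 + 127000×214 + 129000×265 + 226000×1052 + 91000×759 + 32000×1159
  = 70713000 + 51040000 + 81466000 + 19564000 + 100971000 + 27178000 + 34185000 + 237752000 + 69069000 + 37088000 = 729026000
Σ wᵢ·x = 3×291 + 8×352 + 2×529 + 8×292 + 8×863 + 3×214 + 7×265 + 6×1052 + 1×759 + 6×1159
  = 873 + 2816 + 1058 + 2336 + 6904 + 642 + 1855 + 6312 + 759 + 6954 = 30509
Ratio = 729026000 / 30509 = 23895.441

23900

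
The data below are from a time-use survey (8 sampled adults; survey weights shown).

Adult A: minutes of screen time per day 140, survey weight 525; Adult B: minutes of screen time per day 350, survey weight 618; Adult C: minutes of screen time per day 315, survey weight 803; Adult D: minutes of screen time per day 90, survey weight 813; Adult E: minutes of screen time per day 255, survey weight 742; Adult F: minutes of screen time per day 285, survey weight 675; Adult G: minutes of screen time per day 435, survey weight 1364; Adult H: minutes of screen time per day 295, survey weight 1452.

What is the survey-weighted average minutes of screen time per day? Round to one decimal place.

288.8

Weighted sum = 140×525 + 350×618 + 315×803 + 90×813 + 255×742 + 285×675 + 435×1364 + 295×1452
  = 73500 + 216300 + 252945 + 73170 + 189210 + 192375 + 593340 + 428340 = 2019180
Sum of weights = 525 + 618 + 803 + 813 + 742 + 675 + 1364 + 1452 = 6992
Weighted mean = 2019180 / 6992 = 288.78432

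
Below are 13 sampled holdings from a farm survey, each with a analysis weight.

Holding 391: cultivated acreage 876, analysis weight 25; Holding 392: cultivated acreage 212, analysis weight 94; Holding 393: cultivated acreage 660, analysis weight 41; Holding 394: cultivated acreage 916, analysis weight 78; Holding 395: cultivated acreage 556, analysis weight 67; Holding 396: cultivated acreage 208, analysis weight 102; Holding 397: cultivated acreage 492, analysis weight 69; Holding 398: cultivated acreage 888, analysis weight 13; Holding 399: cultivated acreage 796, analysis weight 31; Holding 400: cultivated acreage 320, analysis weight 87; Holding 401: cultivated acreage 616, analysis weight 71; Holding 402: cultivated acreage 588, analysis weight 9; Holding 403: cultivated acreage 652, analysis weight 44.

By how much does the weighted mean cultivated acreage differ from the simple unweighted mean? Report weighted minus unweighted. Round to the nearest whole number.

Unweighted sum = 7780
Unweighted mean = 7780 / 13 = 598.46154
Weighted sum = 374528
Sum of weights = 731
Weighted mean = 374528 / 731 = 512.35021
Difference (weighted minus unweighted) = -86.111333

-86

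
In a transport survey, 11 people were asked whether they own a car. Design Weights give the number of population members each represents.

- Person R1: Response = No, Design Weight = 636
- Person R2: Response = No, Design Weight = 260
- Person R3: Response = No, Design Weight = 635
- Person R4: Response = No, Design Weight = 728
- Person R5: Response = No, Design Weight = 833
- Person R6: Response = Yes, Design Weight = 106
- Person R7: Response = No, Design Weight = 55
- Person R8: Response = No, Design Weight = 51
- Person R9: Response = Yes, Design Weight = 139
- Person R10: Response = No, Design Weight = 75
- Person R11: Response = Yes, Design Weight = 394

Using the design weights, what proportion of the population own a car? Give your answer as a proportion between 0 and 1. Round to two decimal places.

0.16

Sum of weights for 'Yes' = 106 + 139 + 394 = 639
Total weight = 636 + 260 + 635 + 728 + 833 + 106 + 55 + 51 + 139 + 75 + 394 = 3912
Weighted proportion = 639 / 3912 = 0.16334356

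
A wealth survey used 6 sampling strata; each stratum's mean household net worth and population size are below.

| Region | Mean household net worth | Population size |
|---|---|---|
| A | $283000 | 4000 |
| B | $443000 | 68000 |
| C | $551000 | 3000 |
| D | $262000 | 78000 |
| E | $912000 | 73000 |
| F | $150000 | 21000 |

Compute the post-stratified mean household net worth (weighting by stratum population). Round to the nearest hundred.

Σ Nₕ·x̄ₕ = 283000×4000 + 443000×68000 + 551000×3000 + 262000×78000 + 912000×73000 + 150000×21000
  = 1132000000 + 30124000000 + 1653000000 + 20436000000 + 66576000000 + 3150000000 = 123071000000
Σ Nₕ = 4000 + 68000 + 3000 + 78000 + 73000 + 21000 = 247000
Overall mean = 123071000000 / 247000 = 498263.16

498300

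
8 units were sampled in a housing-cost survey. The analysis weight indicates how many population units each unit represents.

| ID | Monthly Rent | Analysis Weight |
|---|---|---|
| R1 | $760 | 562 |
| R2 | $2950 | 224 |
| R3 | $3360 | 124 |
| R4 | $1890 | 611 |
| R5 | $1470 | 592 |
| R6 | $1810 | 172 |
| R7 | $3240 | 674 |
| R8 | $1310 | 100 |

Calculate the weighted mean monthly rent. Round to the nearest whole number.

2012

Weighted sum = 760×562 + 2950×224 + 3360×124 + 1890×611 + 1470×592 + 1810×172 + 3240×674 + 1310×100
  = 6155670
Sum of weights = 562 + 224 + 124 + 611 + 592 + 172 + 674 + 100 = 3059
Weighted mean = 6155670 / 3059 = 2012.3145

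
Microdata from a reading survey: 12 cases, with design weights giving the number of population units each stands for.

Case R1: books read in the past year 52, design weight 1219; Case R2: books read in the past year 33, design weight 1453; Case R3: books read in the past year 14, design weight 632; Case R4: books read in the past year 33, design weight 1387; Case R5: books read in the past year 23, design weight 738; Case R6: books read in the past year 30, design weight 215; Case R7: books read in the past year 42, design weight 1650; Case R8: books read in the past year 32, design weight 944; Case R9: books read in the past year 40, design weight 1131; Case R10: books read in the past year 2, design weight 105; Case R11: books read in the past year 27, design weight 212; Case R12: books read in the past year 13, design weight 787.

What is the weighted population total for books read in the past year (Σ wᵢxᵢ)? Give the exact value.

Weighted total = 52×1219 + 33×1453 + 14×632 + 33×1387 + 23×738 + 30×215 + 42×1650 + 32×944 + 40×1131 + 2×105 + 27×212 + 13×787
  = 63388 + 47949 + 8848 + 45771 + 16974 + 6450 + 69300 + 30208 + 45240 + 210 + 5724 + 10231 = 350293

350293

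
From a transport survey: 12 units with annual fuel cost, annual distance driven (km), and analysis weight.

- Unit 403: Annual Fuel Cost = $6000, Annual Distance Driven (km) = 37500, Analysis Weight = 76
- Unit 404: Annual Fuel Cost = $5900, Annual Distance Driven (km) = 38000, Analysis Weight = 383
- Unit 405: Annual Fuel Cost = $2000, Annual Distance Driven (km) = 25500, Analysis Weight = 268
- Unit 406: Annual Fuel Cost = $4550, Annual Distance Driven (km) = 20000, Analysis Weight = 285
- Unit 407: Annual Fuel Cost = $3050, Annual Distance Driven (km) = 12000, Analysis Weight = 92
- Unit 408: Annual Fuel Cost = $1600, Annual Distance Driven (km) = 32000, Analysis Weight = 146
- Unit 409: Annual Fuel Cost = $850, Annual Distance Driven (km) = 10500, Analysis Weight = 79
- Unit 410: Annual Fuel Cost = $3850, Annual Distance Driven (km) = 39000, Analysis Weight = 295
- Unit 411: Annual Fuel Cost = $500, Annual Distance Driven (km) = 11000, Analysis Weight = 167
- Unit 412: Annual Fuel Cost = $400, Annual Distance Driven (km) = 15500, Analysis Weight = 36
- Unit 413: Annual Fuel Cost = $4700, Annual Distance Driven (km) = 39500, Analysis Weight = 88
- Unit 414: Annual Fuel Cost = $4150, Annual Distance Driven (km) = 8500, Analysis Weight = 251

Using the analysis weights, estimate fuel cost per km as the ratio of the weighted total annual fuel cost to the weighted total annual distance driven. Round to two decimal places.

0.14

Σ wᵢ·y = 6000×76 + 5900×383 + 2000×268 + 4550×285 + 3050×92 + 1600×146 + 850×79 + 3850×295 + 500×167 + 400×36 + 4700×88 + 4150×251
  = 7818700
Σ wᵢ·x = 37500×76 + 38000×383 + 25500×268 + 20000×285 + 12000×92 + 32000×146 + 10500×79 + 39000×295 + 11000×167 + 15500×36 + 39500×88 + 8500×251
  = 2850000 + 14554000 + 6834000 + 5700000 + 1104000 + 4672000 + 829500 + 11505000 + 1837000 + 558000 + 3476000 + 2133500 = 56053000
Ratio = 7818700 / 56053000 = 0.13948763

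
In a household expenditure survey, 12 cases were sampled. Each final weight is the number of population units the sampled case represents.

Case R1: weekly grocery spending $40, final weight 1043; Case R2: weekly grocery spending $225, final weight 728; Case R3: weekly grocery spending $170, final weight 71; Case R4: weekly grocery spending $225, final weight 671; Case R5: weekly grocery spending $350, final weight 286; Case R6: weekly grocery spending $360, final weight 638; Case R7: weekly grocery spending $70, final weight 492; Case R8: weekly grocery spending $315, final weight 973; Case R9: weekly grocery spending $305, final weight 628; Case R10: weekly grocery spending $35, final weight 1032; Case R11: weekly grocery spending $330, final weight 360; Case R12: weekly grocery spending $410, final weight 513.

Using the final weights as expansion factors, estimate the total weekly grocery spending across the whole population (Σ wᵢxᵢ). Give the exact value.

1596070

Weighted total = 40×1043 + 225×728 + 170×71 + 225×671 + 350×286 + 360×638 + 70×492 + 315×973 + 305×628 + 35×1032 + 330×360 + 410×513
  = 41720 + 163800 + 12070 + 150975 + 100100 + 229680 + 34440 + 306495 + 191540 + 36120 + 118800 + 210330 = 1596070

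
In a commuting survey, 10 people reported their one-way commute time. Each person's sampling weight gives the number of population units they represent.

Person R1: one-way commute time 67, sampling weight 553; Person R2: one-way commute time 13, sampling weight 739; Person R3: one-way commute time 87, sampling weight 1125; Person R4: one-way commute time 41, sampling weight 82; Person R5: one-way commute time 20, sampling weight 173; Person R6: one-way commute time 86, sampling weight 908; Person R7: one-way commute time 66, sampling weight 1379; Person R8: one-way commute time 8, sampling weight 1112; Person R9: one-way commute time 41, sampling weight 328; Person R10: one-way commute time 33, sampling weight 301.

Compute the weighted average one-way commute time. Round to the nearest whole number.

Weighted sum = 67×553 + 13×739 + 87×1125 + 41×82 + 20×173 + 86×908 + 66×1379 + 8×1112 + 41×328 + 33×301
  = 37051 + 9607 + 97875 + 3362 + 3460 + 78088 + 91014 + 8896 + 13448 + 9933 = 352734
Sum of weights = 553 + 739 + 1125 + 82 + 173 + 908 + 1379 + 1112 + 328 + 301 = 6700
Weighted mean = 352734 / 6700 = 52.646866

53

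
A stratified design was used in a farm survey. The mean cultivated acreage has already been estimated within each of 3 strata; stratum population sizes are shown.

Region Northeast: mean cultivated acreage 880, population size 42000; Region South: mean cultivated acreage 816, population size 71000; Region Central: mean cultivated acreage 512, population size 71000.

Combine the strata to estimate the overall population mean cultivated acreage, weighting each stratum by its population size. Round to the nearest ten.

Σ Nₕ·x̄ₕ = 880×42000 + 816×71000 + 512×71000
  = 131248000
Σ Nₕ = 42000 + 71000 + 71000 = 184000
Overall mean = 131248000 / 184000 = 713.30435

710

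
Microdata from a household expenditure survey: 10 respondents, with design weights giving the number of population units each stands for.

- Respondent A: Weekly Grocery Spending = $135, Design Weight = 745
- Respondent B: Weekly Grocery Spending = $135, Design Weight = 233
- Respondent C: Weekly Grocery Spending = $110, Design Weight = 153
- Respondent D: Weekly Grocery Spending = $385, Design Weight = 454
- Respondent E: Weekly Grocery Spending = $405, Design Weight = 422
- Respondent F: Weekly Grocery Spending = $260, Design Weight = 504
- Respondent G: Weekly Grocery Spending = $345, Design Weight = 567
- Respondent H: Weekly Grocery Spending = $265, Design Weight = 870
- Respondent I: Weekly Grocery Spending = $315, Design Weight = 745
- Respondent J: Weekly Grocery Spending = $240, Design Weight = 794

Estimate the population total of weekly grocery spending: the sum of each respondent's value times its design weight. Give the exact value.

Weighted total = 135×745 + 135×233 + 110×153 + 385×454 + 405×422 + 260×504 + 345×567 + 265×870 + 315×745 + 240×794
  = 1477000

1477000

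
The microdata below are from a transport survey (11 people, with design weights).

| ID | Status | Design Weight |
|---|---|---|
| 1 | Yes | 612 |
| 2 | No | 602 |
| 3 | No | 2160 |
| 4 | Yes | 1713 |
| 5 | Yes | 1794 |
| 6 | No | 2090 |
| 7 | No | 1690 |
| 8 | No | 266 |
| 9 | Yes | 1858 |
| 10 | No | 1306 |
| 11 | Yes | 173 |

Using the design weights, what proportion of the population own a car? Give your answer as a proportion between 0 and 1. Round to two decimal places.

Sum of weights for 'Yes' = 612 + 1713 + 1794 + 1858 + 173 = 6150
Total weight = 612 + 602 + 2160 + 1713 + 1794 + 2090 + 1690 + 266 + 1858 + 1306 + 173 = 14264
Weighted proportion = 6150 / 14264 = 0.43115536

0.43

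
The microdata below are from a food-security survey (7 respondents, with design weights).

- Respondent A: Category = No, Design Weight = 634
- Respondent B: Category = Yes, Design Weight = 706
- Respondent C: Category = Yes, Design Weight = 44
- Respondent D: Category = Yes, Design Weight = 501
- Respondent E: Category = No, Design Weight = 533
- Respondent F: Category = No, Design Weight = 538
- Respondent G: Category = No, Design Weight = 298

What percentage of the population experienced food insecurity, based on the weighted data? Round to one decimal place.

38.4

Sum of weights for 'Yes' = 706 + 44 + 501 = 1251
Total weight = 634 + 706 + 44 + 501 + 533 + 538 + 298 = 3254
Weighted proportion = 1251 / 3254 = 0.38444991 → 38.444991%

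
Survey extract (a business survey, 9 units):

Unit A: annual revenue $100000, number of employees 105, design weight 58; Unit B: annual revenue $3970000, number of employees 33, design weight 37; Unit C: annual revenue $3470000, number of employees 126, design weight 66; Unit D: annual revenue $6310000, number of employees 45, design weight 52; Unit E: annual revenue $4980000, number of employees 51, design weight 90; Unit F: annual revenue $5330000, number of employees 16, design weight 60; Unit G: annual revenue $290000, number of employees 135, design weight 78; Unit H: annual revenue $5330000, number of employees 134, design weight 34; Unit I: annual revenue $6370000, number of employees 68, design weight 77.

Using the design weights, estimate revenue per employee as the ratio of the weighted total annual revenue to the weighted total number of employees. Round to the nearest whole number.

Σ wᵢ·y = 100000×58 + 3970000×37 + 3470000×66 + 6310000×52 + 4980000×90 + 5330000×60 + 290000×78 + 5330000×34 + 6370000×77
  = 5800000 + 146890000 + 229020000 + 328120000 + 448200000 + 319800000 + 22620000 + 181220000 + 490490000 = 2172160000
Σ wᵢ·x = 105×58 + 33×37 + 126×66 + 45×52 + 51×90 + 16×60 + 135×78 + 134×34 + 68×77
  = 6090 + 1221 + 8316 + 2340 + 4590 + 960 + 10530 + 4556 + 5236 = 43839
Ratio = 2172160000 / 43839 = 49548.575

49549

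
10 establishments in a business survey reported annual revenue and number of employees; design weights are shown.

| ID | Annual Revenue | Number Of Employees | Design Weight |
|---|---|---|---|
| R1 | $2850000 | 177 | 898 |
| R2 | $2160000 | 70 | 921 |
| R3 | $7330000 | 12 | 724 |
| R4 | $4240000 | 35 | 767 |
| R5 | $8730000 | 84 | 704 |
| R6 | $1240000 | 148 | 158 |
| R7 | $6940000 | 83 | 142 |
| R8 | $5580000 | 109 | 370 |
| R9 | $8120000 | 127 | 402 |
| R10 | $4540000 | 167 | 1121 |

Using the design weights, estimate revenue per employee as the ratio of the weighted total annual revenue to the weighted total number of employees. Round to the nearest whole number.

48830

Σ wᵢ·y = 30853160000
Σ wᵢ·x = 177×898 + 70×921 + 12×724 + 35×767 + 84×704 + 148×158 + 83×142 + 109×370 + 127×402 + 167×1121
  = 158946 + 64470 + 8688 + 26845 + 59136 + 23384 + 11786 + 40330 + 51054 + 187207 = 631846
Ratio = 30853160000 / 631846 = 48830.19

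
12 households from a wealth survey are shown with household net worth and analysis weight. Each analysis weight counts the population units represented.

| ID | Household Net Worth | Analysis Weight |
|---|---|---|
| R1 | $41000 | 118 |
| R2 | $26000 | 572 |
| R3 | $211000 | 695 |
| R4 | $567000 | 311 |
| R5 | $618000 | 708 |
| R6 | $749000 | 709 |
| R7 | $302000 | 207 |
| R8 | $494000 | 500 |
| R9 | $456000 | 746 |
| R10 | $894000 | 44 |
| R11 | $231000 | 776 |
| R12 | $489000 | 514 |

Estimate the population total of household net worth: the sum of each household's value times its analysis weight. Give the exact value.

2430905000

Weighted total = 41000×118 + 26000×572 + 211000×695 + 567000×311 + 618000×708 + 749000×709 + 302000×207 + 494000×500 + 456000×746 + 894000×44 + 231000×776 + 489000×514
  = 4838000 + 14872000 + 146645000 + 176337000 + 437544000 + 531041000 + 62514000 + 247000000 + 340176000 + 39336000 + 179256000 + 251346000 = 2430905000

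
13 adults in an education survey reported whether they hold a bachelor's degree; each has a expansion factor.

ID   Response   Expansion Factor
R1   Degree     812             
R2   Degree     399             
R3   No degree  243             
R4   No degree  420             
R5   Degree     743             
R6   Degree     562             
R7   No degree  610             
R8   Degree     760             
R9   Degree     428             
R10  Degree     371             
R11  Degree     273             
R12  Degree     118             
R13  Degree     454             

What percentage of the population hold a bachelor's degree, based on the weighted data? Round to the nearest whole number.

Sum of weights for 'Degree' = 812 + 399 + 743 + 562 + 760 + 428 + 371 + 273 + 118 + 454 = 4920
Total weight = 6193
Weighted proportion = 4920 / 6193 = 0.79444534 → 79.444534%

79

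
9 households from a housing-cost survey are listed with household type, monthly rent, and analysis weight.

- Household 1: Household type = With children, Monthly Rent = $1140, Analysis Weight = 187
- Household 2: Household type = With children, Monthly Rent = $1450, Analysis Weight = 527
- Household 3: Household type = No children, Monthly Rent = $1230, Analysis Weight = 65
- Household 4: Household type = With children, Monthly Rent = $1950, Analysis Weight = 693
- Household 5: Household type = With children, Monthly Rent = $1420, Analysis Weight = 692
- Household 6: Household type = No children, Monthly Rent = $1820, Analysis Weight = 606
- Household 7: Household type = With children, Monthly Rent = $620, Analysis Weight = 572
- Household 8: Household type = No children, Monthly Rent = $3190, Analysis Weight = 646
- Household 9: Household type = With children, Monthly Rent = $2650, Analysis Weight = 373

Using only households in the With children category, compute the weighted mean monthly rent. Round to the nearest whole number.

With children rows: 1, 2, 4, 5, 7, 9
Weighted sum = 1140×187 + 1450×527 + 1950×693 + 1420×692 + 620×572 + 2650×373
  = 4654410
Sum of weights = 187 + 527 + 693 + 692 + 572 + 373 = 3044
Weighted mean = 4654410 / 3044 = 1529.044

1529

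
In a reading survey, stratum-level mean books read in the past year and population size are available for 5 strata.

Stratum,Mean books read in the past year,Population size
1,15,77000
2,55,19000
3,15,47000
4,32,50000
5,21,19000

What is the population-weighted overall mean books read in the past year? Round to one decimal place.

23.1

Σ Nₕ·x̄ₕ = 15×77000 + 55×19000 + 15×47000 + 32×50000 + 21×19000
  = 4904000
Σ Nₕ = 212000
Overall mean = 4904000 / 212000 = 23.132075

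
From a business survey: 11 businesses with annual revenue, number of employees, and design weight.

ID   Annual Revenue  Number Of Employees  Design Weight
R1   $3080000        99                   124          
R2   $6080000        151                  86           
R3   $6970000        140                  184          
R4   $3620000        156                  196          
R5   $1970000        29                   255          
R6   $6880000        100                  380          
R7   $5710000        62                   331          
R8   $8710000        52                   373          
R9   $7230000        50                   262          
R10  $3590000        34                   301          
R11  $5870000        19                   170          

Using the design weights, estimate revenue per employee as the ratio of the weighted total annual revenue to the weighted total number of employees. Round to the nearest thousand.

78000

Σ wᵢ·y = 3080000×124 + 6080000×86 + 6970000×184 + 3620000×196 + 1970000×255 + 6880000×380 + 5710000×331 + 8710000×373 + 7230000×262 + 3590000×301 + 5870000×170
  = 381920000 + 522880000 + 1282480000 + 709520000 + 502350000 + 2614400000 + 1890010000 + 3248830000 + 1894260000 + 1080590000 + 997900000 = 15125140000
Σ wᵢ·x = 99×124 + 151×86 + 140×184 + 156×196 + 29×255 + 100×380 + 62×331 + 52×373 + 50×262 + 34×301 + 19×170
  = 193475
Ratio = 15125140000 / 193475 = 78176.198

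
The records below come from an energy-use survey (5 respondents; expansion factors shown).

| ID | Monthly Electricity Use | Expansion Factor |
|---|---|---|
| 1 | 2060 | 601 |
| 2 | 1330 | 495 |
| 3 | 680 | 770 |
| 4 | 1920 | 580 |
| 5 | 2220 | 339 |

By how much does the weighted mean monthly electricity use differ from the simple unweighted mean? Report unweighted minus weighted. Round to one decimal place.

103.0

Unweighted sum = 2060 + 1330 + 680 + 1920 + 2220 = 8210
Unweighted mean = 8210 / 5 = 1642
Weighted sum = 2060×601 + 1330×495 + 680×770 + 1920×580 + 2220×339
  = 4286190
Sum of weights = 601 + 495 + 770 + 580 + 339 = 2785
Weighted mean = 4286190 / 2785 = 1539.0269
Difference (unweighted minus weighted) = 102.97307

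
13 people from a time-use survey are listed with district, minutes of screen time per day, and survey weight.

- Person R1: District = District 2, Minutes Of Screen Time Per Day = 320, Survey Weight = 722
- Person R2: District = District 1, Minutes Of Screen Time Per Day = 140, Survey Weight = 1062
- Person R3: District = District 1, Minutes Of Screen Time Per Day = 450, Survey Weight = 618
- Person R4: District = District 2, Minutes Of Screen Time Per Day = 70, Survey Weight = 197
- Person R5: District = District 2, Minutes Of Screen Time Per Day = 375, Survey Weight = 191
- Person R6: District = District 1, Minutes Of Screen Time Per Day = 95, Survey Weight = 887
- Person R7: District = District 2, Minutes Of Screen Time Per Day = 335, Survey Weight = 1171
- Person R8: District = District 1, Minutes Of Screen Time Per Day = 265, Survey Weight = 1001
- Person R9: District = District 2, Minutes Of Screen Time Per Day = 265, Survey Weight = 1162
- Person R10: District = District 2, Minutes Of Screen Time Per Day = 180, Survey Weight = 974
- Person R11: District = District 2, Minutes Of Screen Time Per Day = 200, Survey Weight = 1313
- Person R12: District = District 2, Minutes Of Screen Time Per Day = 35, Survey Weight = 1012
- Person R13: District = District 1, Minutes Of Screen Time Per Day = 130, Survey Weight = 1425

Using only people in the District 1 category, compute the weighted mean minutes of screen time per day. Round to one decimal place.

192.6

District 1 rows: R2, R3, R6, R8, R13
Weighted sum = 140×1062 + 450×618 + 95×887 + 265×1001 + 130×1425
  = 148680 + 278100 + 84265 + 265265 + 185250 = 961560
Sum of weights = 4993
Weighted mean = 961560 / 4993 = 192.58161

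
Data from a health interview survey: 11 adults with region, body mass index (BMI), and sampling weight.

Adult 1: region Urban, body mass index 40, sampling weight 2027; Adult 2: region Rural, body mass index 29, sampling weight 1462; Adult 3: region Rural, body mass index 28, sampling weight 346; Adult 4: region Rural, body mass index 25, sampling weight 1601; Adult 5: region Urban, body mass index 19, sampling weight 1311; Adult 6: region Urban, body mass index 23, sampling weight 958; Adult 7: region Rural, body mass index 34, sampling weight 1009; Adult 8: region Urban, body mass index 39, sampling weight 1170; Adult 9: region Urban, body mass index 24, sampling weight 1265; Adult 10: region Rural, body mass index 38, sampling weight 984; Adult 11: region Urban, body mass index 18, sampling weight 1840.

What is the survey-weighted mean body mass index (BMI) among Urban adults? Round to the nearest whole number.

28

Urban rows: 1, 5, 6, 8, 9, 11
Weighted sum = 40×2027 + 19×1311 + 23×958 + 39×1170 + 24×1265 + 18×1840
  = 237133
Sum of weights = 8571
Weighted mean = 237133 / 8571 = 27.6669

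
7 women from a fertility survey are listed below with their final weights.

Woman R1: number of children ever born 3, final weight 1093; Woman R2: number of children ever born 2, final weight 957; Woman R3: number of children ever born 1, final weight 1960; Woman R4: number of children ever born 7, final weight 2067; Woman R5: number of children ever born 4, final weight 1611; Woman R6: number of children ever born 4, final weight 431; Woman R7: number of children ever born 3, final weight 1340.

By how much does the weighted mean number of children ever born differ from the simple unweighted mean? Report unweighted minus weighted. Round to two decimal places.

Unweighted sum = 3 + 2 + 1 + 7 + 4 + 4 + 3 = 24
Unweighted mean = 24 / 7 = 3.4285714
Weighted sum = 3×1093 + 2×957 + 1×1960 + 7×2067 + 4×1611 + 4×431 + 3×1340
  = 3279 + 1914 + 1960 + 14469 + 6444 + 1724 + 4020 = 33810
Sum of weights = 1093 + 957 + 1960 + 2067 + 1611 + 431 + 1340 = 9459
Weighted mean = 33810 / 9459 = 3.5743736
Difference (unweighted minus weighted) = -0.14580218

-0.15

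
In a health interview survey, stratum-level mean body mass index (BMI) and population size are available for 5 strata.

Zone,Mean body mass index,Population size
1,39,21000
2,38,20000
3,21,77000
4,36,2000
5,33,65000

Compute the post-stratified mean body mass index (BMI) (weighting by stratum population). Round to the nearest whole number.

Σ Nₕ·x̄ₕ = 39×21000 + 38×20000 + 21×77000 + 36×2000 + 33×65000
  = 819000 + 760000 + 1617000 + 72000 + 2145000 = 5413000
Σ Nₕ = 185000
Overall mean = 5413000 / 185000 = 29.259459

29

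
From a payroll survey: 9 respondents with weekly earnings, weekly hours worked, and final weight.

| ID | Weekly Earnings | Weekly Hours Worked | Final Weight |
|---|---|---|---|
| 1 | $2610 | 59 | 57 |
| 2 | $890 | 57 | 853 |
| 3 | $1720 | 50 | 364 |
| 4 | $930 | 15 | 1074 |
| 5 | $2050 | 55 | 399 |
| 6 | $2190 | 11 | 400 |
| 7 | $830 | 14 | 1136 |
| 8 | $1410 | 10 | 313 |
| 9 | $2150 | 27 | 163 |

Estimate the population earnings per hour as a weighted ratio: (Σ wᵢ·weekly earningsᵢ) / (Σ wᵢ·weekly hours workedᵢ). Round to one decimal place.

43.8

Σ wᵢ·y = 2610×57 + 890×853 + 1720×364 + 930×1074 + 2050×399 + 2190×400 + 830×1136 + 1410×313 + 2150×163
  = 148770 + 759170 + 626080 + 998820 + 817950 + 876000 + 942880 + 441330 + 350450 = 5961450
Σ wᵢ·x = 59×57 + 57×853 + 50×364 + 15×1074 + 55×399 + 11×400 + 14×1136 + 10×313 + 27×163
  = 3363 + 48621 + 18200 + 16110 + 21945 + 4400 + 15904 + 3130 + 4401 = 136074
Ratio = 5961450 / 136074 = 43.810353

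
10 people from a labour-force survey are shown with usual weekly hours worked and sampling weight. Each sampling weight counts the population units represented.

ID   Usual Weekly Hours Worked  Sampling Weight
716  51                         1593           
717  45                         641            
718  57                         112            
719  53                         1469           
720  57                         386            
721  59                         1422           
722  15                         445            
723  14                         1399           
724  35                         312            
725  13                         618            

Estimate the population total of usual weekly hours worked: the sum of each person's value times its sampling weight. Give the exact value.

Weighted total = 51×1593 + 45×641 + 57×112 + 53×1469 + 57×386 + 59×1422 + 15×445 + 14×1399 + 35×312 + 13×618
  = 81243 + 28845 + 6384 + 77857 + 22002 + 83898 + 6675 + 19586 + 10920 + 8034 = 345444

345444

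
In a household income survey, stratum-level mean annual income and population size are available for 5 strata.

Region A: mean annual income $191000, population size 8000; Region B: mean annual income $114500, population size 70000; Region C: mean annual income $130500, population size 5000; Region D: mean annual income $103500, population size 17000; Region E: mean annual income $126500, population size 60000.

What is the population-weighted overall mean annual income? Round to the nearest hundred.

122200

Σ Nₕ·x̄ₕ = 191000×8000 + 114500×70000 + 130500×5000 + 103500×17000 + 126500×60000
  = 19545000000
Σ Nₕ = 8000 + 70000 + 5000 + 17000 + 60000 = 160000
Overall mean = 19545000000 / 160000 = 122156.25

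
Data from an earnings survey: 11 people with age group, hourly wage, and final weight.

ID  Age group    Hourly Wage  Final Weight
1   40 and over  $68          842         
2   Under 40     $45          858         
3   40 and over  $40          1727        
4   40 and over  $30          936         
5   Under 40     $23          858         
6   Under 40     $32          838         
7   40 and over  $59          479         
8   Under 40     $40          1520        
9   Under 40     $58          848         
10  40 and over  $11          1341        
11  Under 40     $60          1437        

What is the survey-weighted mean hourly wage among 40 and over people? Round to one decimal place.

37.1

40 and over rows: 1, 3, 4, 7, 10
Weighted sum = 68×842 + 40×1727 + 30×936 + 59×479 + 11×1341
  = 57256 + 69080 + 28080 + 28261 + 14751 = 197428
Sum of weights = 5325
Weighted mean = 197428 / 5325 = 37.075681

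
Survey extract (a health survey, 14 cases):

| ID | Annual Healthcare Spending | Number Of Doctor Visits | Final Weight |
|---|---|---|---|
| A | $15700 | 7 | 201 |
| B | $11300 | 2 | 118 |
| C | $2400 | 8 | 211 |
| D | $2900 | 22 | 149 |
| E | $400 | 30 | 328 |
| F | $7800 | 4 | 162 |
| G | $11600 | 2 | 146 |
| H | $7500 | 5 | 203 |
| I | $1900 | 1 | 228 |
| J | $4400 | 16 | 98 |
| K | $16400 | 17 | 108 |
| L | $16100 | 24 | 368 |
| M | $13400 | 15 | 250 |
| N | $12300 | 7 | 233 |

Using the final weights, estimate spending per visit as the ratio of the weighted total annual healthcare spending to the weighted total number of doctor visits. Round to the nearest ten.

680

Σ wᵢ·y = 24814800
Σ wᵢ·x = 36249
Ratio = 24814800 / 36249 = 684.56509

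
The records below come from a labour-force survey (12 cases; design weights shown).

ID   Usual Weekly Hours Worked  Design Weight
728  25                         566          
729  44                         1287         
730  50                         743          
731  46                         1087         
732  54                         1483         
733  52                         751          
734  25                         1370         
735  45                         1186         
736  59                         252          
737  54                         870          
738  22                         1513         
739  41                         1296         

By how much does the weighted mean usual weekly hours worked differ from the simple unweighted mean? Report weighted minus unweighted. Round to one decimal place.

-1.7

Unweighted sum = 517
Unweighted mean = 517 / 12 = 43.083333
Weighted sum = 25×566 + 44×1287 + 50×743 + 46×1087 + 54×1483 + 52×751 + 25×1370 + 45×1186 + 59×252 + 54×870 + 22×1513 + 41×1296
  = 14150 + 56628 + 37150 + 50002 + 80082 + 39052 + 34250 + 53370 + 14868 + 46980 + 33286 + 53136 = 512954
Sum of weights = 566 + 1287 + 743 + 1087 + 1483 + 751 + 1370 + 1186 + 252 + 870 + 1513 + 1296 = 12404
Weighted mean = 512954 / 12404 = 41.353918
Difference (weighted minus unweighted) = -1.7294152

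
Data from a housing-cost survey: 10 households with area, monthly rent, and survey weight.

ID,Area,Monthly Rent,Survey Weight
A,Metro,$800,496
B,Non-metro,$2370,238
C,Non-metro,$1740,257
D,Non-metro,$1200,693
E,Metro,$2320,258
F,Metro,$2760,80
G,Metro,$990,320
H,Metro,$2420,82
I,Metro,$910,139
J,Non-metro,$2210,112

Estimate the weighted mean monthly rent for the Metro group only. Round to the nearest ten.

Metro rows: A, E, F, G, H, I
Weighted sum = 800×496 + 2320×258 + 2760×80 + 990×320 + 2420×82 + 910×139
  = 396800 + 598560 + 220800 + 316800 + 198440 + 126490 = 1857890
Sum of weights = 496 + 258 + 80 + 320 + 82 + 139 = 1375
Weighted mean = 1857890 / 1375 = 1351.1927

1350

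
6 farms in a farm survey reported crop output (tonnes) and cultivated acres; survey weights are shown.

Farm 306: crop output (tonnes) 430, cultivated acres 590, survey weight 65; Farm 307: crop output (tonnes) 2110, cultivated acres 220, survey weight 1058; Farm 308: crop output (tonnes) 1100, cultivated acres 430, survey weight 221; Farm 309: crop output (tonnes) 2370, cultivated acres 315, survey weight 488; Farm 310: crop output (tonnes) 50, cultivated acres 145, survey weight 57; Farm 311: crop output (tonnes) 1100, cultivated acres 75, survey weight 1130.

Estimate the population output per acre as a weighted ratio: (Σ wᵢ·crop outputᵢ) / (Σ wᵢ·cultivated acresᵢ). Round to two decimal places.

Σ wᵢ·y = 430×65 + 2110×1058 + 1100×221 + 2370×488 + 50×57 + 1100×1130
  = 27950 + 2232380 + 243100 + 1156560 + 2850 + 1243000 = 4905840
Σ wᵢ·x = 590×65 + 220×1058 + 430×221 + 315×488 + 145×57 + 75×1130
  = 38350 + 232760 + 95030 + 153720 + 8265 + 84750 = 612875
Ratio = 4905840 / 612875 = 8.0046339

8.00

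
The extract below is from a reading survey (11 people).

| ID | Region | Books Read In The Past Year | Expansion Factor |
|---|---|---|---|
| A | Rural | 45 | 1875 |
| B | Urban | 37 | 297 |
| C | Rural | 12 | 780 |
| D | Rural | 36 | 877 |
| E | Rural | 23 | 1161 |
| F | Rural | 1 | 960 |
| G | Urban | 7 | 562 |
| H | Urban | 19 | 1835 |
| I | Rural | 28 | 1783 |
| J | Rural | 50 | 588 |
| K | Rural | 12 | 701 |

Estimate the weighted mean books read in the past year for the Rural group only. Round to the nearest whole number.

Rural rows: A, C, D, E, F, I, J, K
Weighted sum = 45×1875 + 12×780 + 36×877 + 23×1161 + 1×960 + 28×1783 + 50×588 + 12×701
  = 84375 + 9360 + 31572 + 26703 + 960 + 49924 + 29400 + 8412 = 240706
Sum of weights = 1875 + 780 + 877 + 1161 + 960 + 1783 + 588 + 701 = 8725
Weighted mean = 240706 / 8725 = 27.58808

28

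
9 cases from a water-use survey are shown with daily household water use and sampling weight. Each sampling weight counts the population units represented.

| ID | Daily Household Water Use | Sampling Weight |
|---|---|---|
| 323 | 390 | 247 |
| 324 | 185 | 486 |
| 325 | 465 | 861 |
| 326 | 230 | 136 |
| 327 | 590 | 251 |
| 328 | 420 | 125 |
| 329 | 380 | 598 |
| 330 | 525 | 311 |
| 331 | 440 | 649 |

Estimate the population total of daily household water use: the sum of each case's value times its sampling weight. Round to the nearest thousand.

Weighted total = 390×247 + 185×486 + 465×861 + 230×136 + 590×251 + 420×125 + 380×598 + 525×311 + 440×649
  = 1494550

1495000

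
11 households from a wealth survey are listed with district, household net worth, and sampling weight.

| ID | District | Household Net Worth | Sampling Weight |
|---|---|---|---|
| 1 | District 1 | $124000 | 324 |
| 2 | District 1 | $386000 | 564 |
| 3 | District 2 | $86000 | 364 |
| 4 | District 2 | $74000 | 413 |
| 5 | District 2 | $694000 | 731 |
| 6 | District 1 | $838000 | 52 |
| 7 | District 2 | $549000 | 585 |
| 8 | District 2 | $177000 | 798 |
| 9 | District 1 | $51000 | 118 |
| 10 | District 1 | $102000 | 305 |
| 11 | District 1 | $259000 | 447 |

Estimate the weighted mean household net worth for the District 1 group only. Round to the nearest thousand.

District 1 rows: 1, 2, 6, 9, 10, 11
Weighted sum = 124000×324 + 386000×564 + 838000×52 + 51000×118 + 102000×305 + 259000×447
  = 40176000 + 217704000 + 43576000 + 6018000 + 31110000 + 115773000 = 454357000
Sum of weights = 324 + 564 + 52 + 118 + 305 + 447 = 1810
Weighted mean = 454357000 / 1810 = 251025.97

251000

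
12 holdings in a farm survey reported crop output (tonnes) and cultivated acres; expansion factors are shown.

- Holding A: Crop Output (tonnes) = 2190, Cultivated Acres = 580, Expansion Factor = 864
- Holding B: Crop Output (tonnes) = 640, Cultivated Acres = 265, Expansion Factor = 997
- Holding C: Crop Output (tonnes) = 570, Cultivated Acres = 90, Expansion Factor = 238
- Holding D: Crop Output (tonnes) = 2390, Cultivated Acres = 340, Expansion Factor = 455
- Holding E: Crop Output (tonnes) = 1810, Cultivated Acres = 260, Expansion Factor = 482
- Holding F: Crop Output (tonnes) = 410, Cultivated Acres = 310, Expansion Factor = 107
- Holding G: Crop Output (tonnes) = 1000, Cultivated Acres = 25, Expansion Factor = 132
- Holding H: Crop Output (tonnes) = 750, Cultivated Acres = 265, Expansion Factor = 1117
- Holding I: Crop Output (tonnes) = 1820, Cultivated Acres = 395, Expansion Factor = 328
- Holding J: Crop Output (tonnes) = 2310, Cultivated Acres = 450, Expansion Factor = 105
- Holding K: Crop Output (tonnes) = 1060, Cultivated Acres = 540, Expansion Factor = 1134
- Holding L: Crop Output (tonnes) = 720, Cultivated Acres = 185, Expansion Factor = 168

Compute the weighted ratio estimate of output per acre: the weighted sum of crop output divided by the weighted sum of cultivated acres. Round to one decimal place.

3.5

Σ wᵢ·y = 2190×864 + 640×997 + 570×238 + 2390×455 + 1810×482 + 410×107 + 1000×132 + 750×1117 + 1820×328 + 2310×105 + 1060×1134 + 720×168
  = 7801900
Σ wᵢ·x = 580×864 + 265×997 + 90×238 + 340×455 + 260×482 + 310×107 + 25×132 + 265×1117 + 395×328 + 450×105 + 540×1134 + 185×168
  = 501120 + 264205 + 21420 + 154700 + 125320 + 33170 + 3300 + 296005 + 129560 + 47250 + 612360 + 31080 = 2219490
Ratio = 7801900 / 2219490 = 3.5151769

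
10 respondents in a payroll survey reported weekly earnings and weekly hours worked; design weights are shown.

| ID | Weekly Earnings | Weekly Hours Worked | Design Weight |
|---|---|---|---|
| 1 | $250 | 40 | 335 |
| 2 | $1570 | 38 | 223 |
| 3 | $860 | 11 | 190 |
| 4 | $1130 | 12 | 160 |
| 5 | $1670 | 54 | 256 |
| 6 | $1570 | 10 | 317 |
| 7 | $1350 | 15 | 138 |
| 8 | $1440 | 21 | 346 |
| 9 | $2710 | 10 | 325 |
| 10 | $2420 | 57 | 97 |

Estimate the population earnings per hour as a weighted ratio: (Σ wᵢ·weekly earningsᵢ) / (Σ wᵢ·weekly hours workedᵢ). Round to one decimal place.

57.4

Σ wᵢ·y = 250×335 + 1570×223 + 860×190 + 1130×160 + 1670×256 + 1570×317 + 1350×138 + 1440×346 + 2710×325 + 2420×97
  = 83750 + 350110 + 163400 + 180800 + 427520 + 497690 + 186300 + 498240 + 880750 + 234740 = 3503300
Σ wᵢ·x = 40×335 + 38×223 + 11×190 + 12×160 + 54×256 + 10×317 + 15×138 + 21×346 + 10×325 + 57×97
  = 60993
Ratio = 3503300 / 60993 = 57.437739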